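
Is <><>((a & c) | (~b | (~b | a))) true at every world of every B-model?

Invalid (countermodel exists)

Tableau for the negation ~<><>((a & c) | (~b | (~b | a))):
1. ~<><>((a & c) | (~b | (~b | a))), 0
2. ~<>((a & c) | (~b | (~b | a))), 0
3. ~((a & c) | (~b | (~b | a))), 0
4. ~(a & c), 0
5. ~(~b | (~b | a)), 0
6. b, 0
7. ~(~b | a), 0
8. ~a, 0
9. ~c, 0
Accessibility: 0R0
The negation has an open branch (countermodel exists).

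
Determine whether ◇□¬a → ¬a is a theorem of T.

No, not valid

Tableau for the negation ¬(◇□¬a → ¬a):
1. ¬(◇□¬a → ¬a), u
2. ◇□¬a, u
3. a, u
4. □¬a, v
5. ¬a, v
Accessibility: uRu, uRv, vRv
The negation has an open branch (countermodel exists).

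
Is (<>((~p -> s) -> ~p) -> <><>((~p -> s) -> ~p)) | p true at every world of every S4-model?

Tableau for the negation ~((<>((~p -> s) -> ~p) -> <><>((~p -> s) -> ~p)) | p):
1. ~((<>((~p -> s) -> ~p) -> <><>((~p -> s) -> ~p)) | p), 0
2. ~(<>((~p -> s) -> ~p) -> <><>((~p -> s) -> ~p)), 0   [~|-rule on 1]
3. ~p, 0   [~|-rule on 1]
4. <>((~p -> s) -> ~p), 0   [~->-rule on 2]
5. ~<><>((~p -> s) -> ~p), 0   [~->-rule on 2]
6. ~<>((~p -> s) -> ~p), 0   [~<>-rule on 5 via 0R0]
7. ~((~p -> s) -> ~p), 0   [~<>-rule on 6 via 0R0]
8. ~p -> s, 0   [~->-rule on 7]
9. p, 0   [~->-rule on 7]
Accessibility: 0R0
Branch closes: p and ~p both at 0.
All branches of the negation close; one closing branch shown above.

Valid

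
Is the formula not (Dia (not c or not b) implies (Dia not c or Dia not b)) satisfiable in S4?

1. not (Dia (not c or not b) implies (Dia not c or Dia not b)), w0
2. Dia (not c or not b), w0
3. not (Dia not c or Dia not b), w0
4. not Dia not c, w0
5. not Dia not b, w0
6. c, w0
7. b, w0
8. not c or not b, w1
9. c, w1
10. b, w1
11. not b, w1
Accessibility: w0Rw0, w0Rw1, w1Rw1
Branch closes: b and not b both at w1.
(One branch shown.) All branches close.

No, unsatisfiable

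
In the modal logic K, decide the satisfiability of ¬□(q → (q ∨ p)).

Unsatisfiable

1. ¬□(q → (q ∨ p)), w0
2. ¬(q → (q ∨ p)), w1
3. q, w1
4. ¬(q ∨ p), w1
5. ¬q, w1
6. ¬p, w1
Accessibility: w0Rw1
Branch closes: q and ¬q both at w1.
(One branch shown.) All branches close.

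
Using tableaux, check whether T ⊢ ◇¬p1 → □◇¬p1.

Tableau for the negation ¬(◇¬p1 → □◇¬p1):
1. ¬(◇¬p1 → □◇¬p1), u
2. ◇¬p1, u
3. ¬□◇¬p1, u
4. ¬p1, v
5. ¬◇¬p1, w
6. p1, w
Accessibility: uRu, uRv, uRw, vRv, wRw
The negation has an open branch (countermodel exists).

Not valid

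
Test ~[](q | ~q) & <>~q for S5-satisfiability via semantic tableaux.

1. ~[](q | ~q) & <>~q, 0
2. ~[](q | ~q), 0
3. <>~q, 0
4. ~(q | ~q), 1
5. ~q, 1
6. q, 1
Accessibility: 0R0, 0R1, 1R0, 1R1
Branch closes: q and ~q both at 1.
All branches of the tableau close; one closing branch shown above.

Unsatisfiable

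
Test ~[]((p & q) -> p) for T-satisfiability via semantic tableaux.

Unsatisfiable

1. ~[]((p & q) -> p), u
2. ~((p & q) -> p), v
3. p & q, v
4. ~p, v
5. p, v
6. q, v
Accessibility: uRu, uRv, vRv
Branch closes: p and ~p both at v.
(One branch shown.) All branches close.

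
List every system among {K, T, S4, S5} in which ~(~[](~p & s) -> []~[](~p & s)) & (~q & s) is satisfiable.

S5-tableau for the formula:
1. ~(~[](~p & s) -> []~[](~p & s)) & (~q & s), w0
2. ~(~[](~p & s) -> []~[](~p & s)), w0
3. ~q & s, w0
4. ~[](~p & s), w0
5. ~[]~[](~p & s), w0
6. ~q, w0
7. s, w0
8. ~(~p & s), w1
9. ~s, w1
10. [](~p & s), w2
11. ~p & s, w0
12. ~p, w0
13. ~p & s, w1
14. ~p, w1
15. s, w1
Accessibility: w0Rw0, w0Rw1, w0Rw2, w1Rw0, w1Rw1, w1Rw2, w2Rw0, w2Rw1, w2Rw2
Branch closes: s and ~s both at w1.
Every branch closes (one shown): unsatisfiable in S5.
S4-tableau for the formula:
1. ~(~[](~p & s) -> []~[](~p & s)) & (~q & s), w0
2. ~(~[](~p & s) -> []~[](~p & s)), w0
3. ~q & s, w0
4. ~[](~p & s), w0
5. ~[]~[](~p & s), w0
6. ~q, w0
7. s, w0
8. ~(~p & s), w1
9. ~s, w1
10. [](~p & s), w2
11. ~p & s, w2
12. ~p, w2
13. s, w2
Accessibility: w0Rw0, w0Rw1, w0Rw2, w1Rw1, w2Rw2
Complete open branch: satisfiable in S4, hence also in K, T (this S4-model is also a K-model and a T-model).

K, T, S4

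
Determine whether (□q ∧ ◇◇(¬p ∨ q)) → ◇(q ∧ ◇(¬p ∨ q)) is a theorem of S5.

Valid

Tableau for the negation ¬((□q ∧ ◇◇(¬p ∨ q)) → ◇(q ∧ ◇(¬p ∨ q))):
1. ¬((□q ∧ ◇◇(¬p ∨ q)) → ◇(q ∧ ◇(¬p ∨ q))), u
2. □q ∧ ◇◇(¬p ∨ q), u
3. ¬◇(q ∧ ◇(¬p ∨ q)), u
4. □q, u
5. ◇◇(¬p ∨ q), u
6. ¬(q ∧ ◇(¬p ∨ q)), u
7. q, u
8. ¬◇(¬p ∨ q), u
9. ¬(¬p ∨ q), u
10. p, u
11. ¬q, u
Accessibility: uRu
Branch closes: q and ¬q both at u.
All branches of the negation close; one closing branch shown above.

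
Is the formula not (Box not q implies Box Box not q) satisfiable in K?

1. not (Box not q implies Box Box not q), u
2. Box not q, u
3. not Box Box not q, u
4. not Box not q, v
5. not q, v
6. q, w
Accessibility: uRv, vRw

Satisfiable (open branch found)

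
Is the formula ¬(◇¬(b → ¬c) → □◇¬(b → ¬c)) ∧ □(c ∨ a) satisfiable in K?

Satisfiable (open branch found)

1. ¬(◇¬(b → ¬c) → □◇¬(b → ¬c)) ∧ □(c ∨ a), w0
2. ¬(◇¬(b → ¬c) → □◇¬(b → ¬c)), w0   [∧-rule on 1]
3. □(c ∨ a), w0   [∧-rule on 1]
4. ◇¬(b → ¬c), w0   [¬→-rule on 2]
5. ¬□◇¬(b → ¬c), w0   [¬→-rule on 2]
6. ¬(b → ¬c), w1   [◇-rule on 4: fresh world w1, w0Rw1]
7. b, w1   [¬→-rule on 6]
8. c, w1   [¬→-rule on 6]
9. c ∨ a, w1   [□-rule on 3 via w0Rw1]
10. a, w1   [∨-rule on 9 (branches; this branch)]
11. ¬◇¬(b → ¬c), w2   [¬□-rule on 5: fresh world w2, w0Rw2]
12. c ∨ a, w2   [□-rule on 3 via w0Rw2]
13. a, w2   [∨-rule on 12 (branches; this branch)]
Accessibility: w0Rw1, w0Rw2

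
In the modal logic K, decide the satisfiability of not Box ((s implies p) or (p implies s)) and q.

No, unsatisfiable

1. not Box ((s implies p) or (p implies s)) and q, w0
2. not Box ((s implies p) or (p implies s)), w0
3. q, w0
4. not ((s implies p) or (p implies s)), w1
5. not (s implies p), w1
6. not (p implies s), w1
7. s, w1
8. not p, w1
9. p, w1
10. not s, w1
Accessibility: w0Rw1
Branch closes: p and not p both at w1.
(One branch shown.) All branches close.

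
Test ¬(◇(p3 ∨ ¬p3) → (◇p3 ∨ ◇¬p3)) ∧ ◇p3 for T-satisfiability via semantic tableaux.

Unsatisfiable (every branch closes)

1. ¬(◇(p3 ∨ ¬p3) → (◇p3 ∨ ◇¬p3)) ∧ ◇p3, 0
2. ¬(◇(p3 ∨ ¬p3) → (◇p3 ∨ ◇¬p3)), 0
3. ◇p3, 0
4. ◇(p3 ∨ ¬p3), 0
5. ¬(◇p3 ∨ ◇¬p3), 0
6. ¬◇p3, 0
7. ¬◇¬p3, 0
8. ¬p3, 0
9. p3, 0
Accessibility: 0R0
Branch closes: p3 and ¬p3 both at 0.
(One branch shown.) All branches close.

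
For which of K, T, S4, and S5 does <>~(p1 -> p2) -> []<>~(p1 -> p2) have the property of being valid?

S5

S4-tableau for the negation ~(<>~(p1 -> p2) -> []<>~(p1 -> p2)):
1. ~(<>~(p1 -> p2) -> []<>~(p1 -> p2)), w0
2. <>~(p1 -> p2), w0   [~->-rule on 1]
3. ~[]<>~(p1 -> p2), w0   [~->-rule on 1]
4. ~(p1 -> p2), w1   [<>-rule on 2: fresh world w1, w0Rw1]
5. p1, w1   [~->-rule on 4]
6. ~p2, w1   [~->-rule on 4]
7. ~<>~(p1 -> p2), w2   [~[]-rule on 3: fresh world w2, w0Rw2]
8. p1 -> p2, w2   [~<>-rule on 7 via w2Rw2]
9. p2, w2   [->-rule on 8 (branches; this branch)]
Accessibility: w0Rw0, w0Rw1, w0Rw2, w1Rw1, w2Rw2
Complete open branch: countermodel on an S4-frame, so not valid in S4, nor in K, T (the same frame is also a K-frame and a T-frame).
S5-tableau for the negation ~(<>~(p1 -> p2) -> []<>~(p1 -> p2)):
1. ~(<>~(p1 -> p2) -> []<>~(p1 -> p2)), w0
2. <>~(p1 -> p2), w0   [~->-rule on 1]
3. ~[]<>~(p1 -> p2), w0   [~->-rule on 1]
4. ~(p1 -> p2), w1   [<>-rule on 2: fresh world w1, w0Rw1]
5. p1, w1   [~->-rule on 4]
6. ~p2, w1   [~->-rule on 4]
7. ~<>~(p1 -> p2), w2   [~[]-rule on 3: fresh world w2, w0Rw2]
8. p1 -> p2, w0   [~<>-rule on 7 via w2Rw0]
9. p1 -> p2, w1   [~<>-rule on 7 via w2Rw1]
10. p1 -> p2, w2   [~<>-rule on 7 via w2Rw2]
11. p2, w0   [->-rule on 8 (branches; this branch)]
12. p2, w1   [->-rule on 9 (branches; this branch)]
Accessibility: w0Rw0, w0Rw1, w0Rw2, w1Rw0, w1Rw1, w1Rw2, w2Rw0, w2Rw1, w2Rw2
Branch closes: p2 and ~p2 both at w1.
Every branch closes (one shown): valid in S5.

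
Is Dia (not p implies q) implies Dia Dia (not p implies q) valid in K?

No, not valid

Tableau for the negation not (Dia (not p implies q) implies Dia Dia (not p implies q)):
1. not (Dia (not p implies q) implies Dia Dia (not p implies q)), 0
2. Dia (not p implies q), 0   [neg-implies-rule on 1]
3. not Dia Dia (not p implies q), 0   [neg-implies-rule on 1]
4. not p implies q, 1   [Dia-rule on 2: fresh world 1, 0R1]
5. not Dia (not p implies q), 1   [neg-Dia-rule on 3 via 0R1]
6. q, 1   [implies-rule on 4 (branches; this branch)]
Accessibility: 0R1
The negation has an open branch (countermodel exists).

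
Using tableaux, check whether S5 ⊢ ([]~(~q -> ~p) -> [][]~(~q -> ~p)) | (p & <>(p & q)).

Yes, valid

Tableau for the negation ~(([]~(~q -> ~p) -> [][]~(~q -> ~p)) | (p & <>(p & q))):
1. ~(([]~(~q -> ~p) -> [][]~(~q -> ~p)) | (p & <>(p & q))), 0
2. ~([]~(~q -> ~p) -> [][]~(~q -> ~p)), 0   [~|-rule on 1]
3. ~(p & <>(p & q)), 0   [~|-rule on 1]
4. []~(~q -> ~p), 0   [~->-rule on 2]
5. ~[][]~(~q -> ~p), 0   [~->-rule on 2]
6. ~(~q -> ~p), 0   [[]-rule on 4 via 0R0]
7. ~q, 0   [~->-rule on 6]
8. p, 0   [~->-rule on 6]
9. ~<>(p & q), 0   [~&-rule on 3 (branches; this branch)]
10. ~(p & q), 0   [~<>-rule on 9 via 0R0]
11. ~[]~(~q -> ~p), 1   [~[]-rule on 5: fresh world 1, 0R1]
12. ~(~q -> ~p), 1   [[]-rule on 4 via 0R1]
13. ~q, 1   [~->-rule on 12]
14. p, 1   [~->-rule on 12]
15. ~(p & q), 1   [~<>-rule on 9 via 0R1]
16. ~q -> ~p, 2   [~[]-rule on 11: fresh world 2, 1R2]
17. ~(~q -> ~p), 2   [[]-rule on 4 via 0R2]
18. ~q, 2   [~->-rule on 17]
19. p, 2   [~->-rule on 17]
20. ~(p & q), 2   [~<>-rule on 9 via 0R2]
21. ~p, 2   [->-rule on 16 (branches; this branch)]
Accessibility: 0R0, 0R1, 0R2, 1R0, 1R1, 1R2, 2R0, 2R1, 2R2
Branch closes: p and ~p both at 2.
All branches of the negation close; one closing branch shown above.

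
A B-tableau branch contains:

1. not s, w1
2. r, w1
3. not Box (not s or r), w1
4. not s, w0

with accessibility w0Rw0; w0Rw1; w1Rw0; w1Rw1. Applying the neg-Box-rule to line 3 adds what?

a fresh world w2 with w1Rw2, and not (not s or r) at w2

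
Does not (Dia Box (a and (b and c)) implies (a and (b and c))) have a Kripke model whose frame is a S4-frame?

1. not (Dia Box (a and (b and c)) implies (a and (b and c))), u
2. Dia Box (a and (b and c)), u   [neg-implies-rule on 1]
3. not (a and (b and c)), u   [neg-implies-rule on 1]
4. not (b and c), u   [neg-and-rule on 3 (branches; this branch)]
5. not c, u   [neg-and-rule on 4 (branches; this branch)]
6. Box (a and (b and c)), v   [Dia-rule on 2: fresh world v, uRv]
7. a and (b and c), v   [Box-rule on 6 via vRv]
8. a, v   [and-rule on 7]
9. b and c, v   [and-rule on 7]
10. b, v   [and-rule on 9]
11. c, v   [and-rule on 9]
Accessibility: uRu, uRv, vRv

Satisfiable (open branch found)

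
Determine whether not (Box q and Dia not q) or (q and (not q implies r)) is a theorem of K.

Tableau for the negation not (not (Box q and Dia not q) or (q and (not q implies r))):
1. not (not (Box q and Dia not q) or (q and (not q implies r))), u
2. Box q and Dia not q, u
3. not (q and (not q implies r)), u
4. Box q, u
5. Dia not q, u
6. not (not q implies r), u
7. not q, u
8. not r, u
9. not q, v
10. q, v
Accessibility: uRv
Branch closes: q and not q both at v.
Every branch of the negation's tableau closes; the branch above is one of them.

Yes, valid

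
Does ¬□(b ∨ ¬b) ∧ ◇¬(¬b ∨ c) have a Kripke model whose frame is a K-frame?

Unsatisfiable (every branch closes)

1. ¬□(b ∨ ¬b) ∧ ◇¬(¬b ∨ c), u
2. ¬□(b ∨ ¬b), u   [∧-rule on 1]
3. ◇¬(¬b ∨ c), u   [∧-rule on 1]
4. ¬(b ∨ ¬b), v   [¬□-rule on 2: fresh world v, uRv]
5. ¬b, v   [¬∨-rule on 4]
6. b, v   [¬∨-rule on 4]
Accessibility: uRv
Branch closes: b and ¬b both at v.
All branches of the tableau close; one closing branch shown above.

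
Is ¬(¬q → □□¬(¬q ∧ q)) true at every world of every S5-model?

Tableau for the negation ¬q → □□¬(¬q ∧ q):
1. ¬q → □□¬(¬q ∧ q), u
2. □□¬(¬q ∧ q), u   [→-rule on 1 (branches; this branch)]
3. □¬(¬q ∧ q), u   [□-rule on 2 via uRu]
4. ¬(¬q ∧ q), u   [□-rule on 3 via uRu]
5. ¬q, u   [¬∧-rule on 4 (branches; this branch)]
Accessibility: uRu
The negation has an open branch (countermodel exists).

Invalid (countermodel exists)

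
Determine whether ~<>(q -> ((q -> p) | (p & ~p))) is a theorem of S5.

Tableau for the negation <>(q -> ((q -> p) | (p & ~p))):
1. <>(q -> ((q -> p) | (p & ~p))), u
2. q -> ((q -> p) | (p & ~p)), v
3. (q -> p) | (p & ~p), v
4. q -> p, v
5. p, v
Accessibility: uRu, uRv, vRu, vRv
The negation has an open branch (countermodel exists).

Not valid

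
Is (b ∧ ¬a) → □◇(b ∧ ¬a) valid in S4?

Tableau for the negation ¬((b ∧ ¬a) → □◇(b ∧ ¬a)):
1. ¬((b ∧ ¬a) → □◇(b ∧ ¬a)), 0
2. b ∧ ¬a, 0
3. ¬□◇(b ∧ ¬a), 0
4. b, 0
5. ¬a, 0
6. ¬◇(b ∧ ¬a), 1
7. ¬(b ∧ ¬a), 1
8. a, 1
Accessibility: 0R0, 0R1, 1R1
The negation has an open branch (countermodel exists).

No, not valid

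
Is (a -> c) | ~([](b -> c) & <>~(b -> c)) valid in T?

Valid in T

Tableau for the negation ~((a -> c) | ~([](b -> c) & <>~(b -> c))):
1. ~((a -> c) | ~([](b -> c) & <>~(b -> c))), u
2. ~(a -> c), u
3. [](b -> c) & <>~(b -> c), u
4. a, u
5. ~c, u
6. [](b -> c), u
7. <>~(b -> c), u
8. b -> c, u
9. ~b, u
10. ~(b -> c), v
11. b, v
12. ~c, v
13. b -> c, v
14. c, v
Accessibility: uRu, uRv, vRv
Branch closes: c and ~c both at v.
All branches of the negation close; one closing branch shown above.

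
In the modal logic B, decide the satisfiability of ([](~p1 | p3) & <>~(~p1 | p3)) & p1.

Unsatisfiable (every branch closes)

1. ([](~p1 | p3) & <>~(~p1 | p3)) & p1, 0
2. [](~p1 | p3) & <>~(~p1 | p3), 0
3. p1, 0
4. [](~p1 | p3), 0
5. <>~(~p1 | p3), 0
6. ~p1 | p3, 0
7. p3, 0
8. ~(~p1 | p3), 1
9. p1, 1
10. ~p3, 1
11. ~p1 | p3, 1
12. p3, 1
Accessibility: 0R0, 0R1, 1R0, 1R1
Branch closes: p3 and ~p3 both at 1.
All branches of the tableau close; one closing branch shown above.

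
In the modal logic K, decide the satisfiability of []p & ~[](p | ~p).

1. []p & ~[](p | ~p), w0
2. []p, w0   [&-rule on 1]
3. ~[](p | ~p), w0   [&-rule on 1]
4. ~(p | ~p), w1   [~[]-rule on 3: fresh world w1, w0Rw1]
5. ~p, w1   [~|-rule on 4]
6. p, w1   [~|-rule on 4]
Accessibility: w0Rw1
Branch closes: p and ~p both at w1.
Every branch closes; the branch above is one of them.

Unsatisfiable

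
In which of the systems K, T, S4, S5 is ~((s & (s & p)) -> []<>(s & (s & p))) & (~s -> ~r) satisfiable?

S5-tableau for the formula:
1. ~((s & (s & p)) -> []<>(s & (s & p))) & (~s -> ~r), 0
2. ~((s & (s & p)) -> []<>(s & (s & p))), 0   [&-rule on 1]
3. ~s -> ~r, 0   [&-rule on 1]
4. s & (s & p), 0   [~->-rule on 2]
5. ~[]<>(s & (s & p)), 0   [~->-rule on 2]
6. s, 0   [&-rule on 4]
7. s & p, 0   [&-rule on 4]
8. p, 0   [&-rule on 7]
9. ~r, 0   [->-rule on 3 (branches; this branch)]
10. ~<>(s & (s & p)), 1   [~[]-rule on 5: fresh world 1, 0R1]
11. ~(s & (s & p)), 0   [~<>-rule on 10 via 1R0]
12. ~(s & (s & p)), 1   [~<>-rule on 10 via 1R1]
13. ~(s & p), 0   [~&-rule on 11 (branches; this branch)]
14. ~(s & p), 1   [~&-rule on 12 (branches; this branch)]
15. ~p, 0   [~&-rule on 13 (branches; this branch)]
Accessibility: 0R0, 0R1, 1R0, 1R1
Branch closes: p and ~p both at 0.
Every branch closes (one shown): unsatisfiable in S5.
S4-tableau for the formula:
1. ~((s & (s & p)) -> []<>(s & (s & p))) & (~s -> ~r), 0
2. ~((s & (s & p)) -> []<>(s & (s & p))), 0   [&-rule on 1]
3. ~s -> ~r, 0   [&-rule on 1]
4. s & (s & p), 0   [~->-rule on 2]
5. ~[]<>(s & (s & p)), 0   [~->-rule on 2]
6. s, 0   [&-rule on 4]
7. s & p, 0   [&-rule on 4]
8. p, 0   [&-rule on 7]
9. ~r, 0   [->-rule on 3 (branches; this branch)]
10. ~<>(s & (s & p)), 1   [~[]-rule on 5: fresh world 1, 0R1]
11. ~(s & (s & p)), 1   [~<>-rule on 10 via 1R1]
12. ~(s & p), 1   [~&-rule on 11 (branches; this branch)]
13. ~p, 1   [~&-rule on 12 (branches; this branch)]
Accessibility: 0R0, 0R1, 1R1
Complete open branch: satisfiable in S4, hence also in K, T (this S4-model is also a K-model and a T-model).

K, T, S4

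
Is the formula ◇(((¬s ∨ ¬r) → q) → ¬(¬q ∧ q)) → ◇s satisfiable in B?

1. ◇(((¬s ∨ ¬r) → q) → ¬(¬q ∧ q)) → ◇s, u
2. ◇s, u
3. s, v
Accessibility: uRu, uRv, vRu, vRv

Satisfiable (open branch found)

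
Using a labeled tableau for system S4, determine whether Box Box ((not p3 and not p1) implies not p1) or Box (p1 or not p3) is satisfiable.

Satisfiable (open branch found)

1. Box Box ((not p3 and not p1) implies not p1) or Box (p1 or not p3), w0
2. Box (p1 or not p3), w0
3. p1 or not p3, w0
4. not p3, w0
Accessibility: w0Rw0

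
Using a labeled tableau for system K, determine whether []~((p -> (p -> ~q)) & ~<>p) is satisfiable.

Yes, satisfiable

1. []~((p -> (p -> ~q)) & ~<>p), u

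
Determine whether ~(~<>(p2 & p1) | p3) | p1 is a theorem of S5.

Invalid (countermodel exists)

Tableau for the negation ~(~(~<>(p2 & p1) | p3) | p1):
1. ~(~(~<>(p2 & p1) | p3) | p1), u
2. ~<>(p2 & p1) | p3, u
3. ~p1, u
4. p3, u
Accessibility: uRu
The negation has an open branch (countermodel exists).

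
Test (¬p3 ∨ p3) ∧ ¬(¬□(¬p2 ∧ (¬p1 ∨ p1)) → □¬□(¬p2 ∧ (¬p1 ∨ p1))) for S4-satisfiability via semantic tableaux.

1. (¬p3 ∨ p3) ∧ ¬(¬□(¬p2 ∧ (¬p1 ∨ p1)) → □¬□(¬p2 ∧ (¬p1 ∨ p1))), u
2. ¬p3 ∨ p3, u
3. ¬(¬□(¬p2 ∧ (¬p1 ∨ p1)) → □¬□(¬p2 ∧ (¬p1 ∨ p1))), u
4. ¬□(¬p2 ∧ (¬p1 ∨ p1)), u
5. ¬□¬□(¬p2 ∧ (¬p1 ∨ p1)), u
6. p3, u
7. ¬(¬p2 ∧ (¬p1 ∨ p1)), v
8. p2, v
9. □(¬p2 ∧ (¬p1 ∨ p1)), w
10. ¬p2 ∧ (¬p1 ∨ p1), w
11. ¬p2, w
12. ¬p1 ∨ p1, w
13. p1, w
Accessibility: uRu, uRv, uRw, vRv, wRw

Satisfiable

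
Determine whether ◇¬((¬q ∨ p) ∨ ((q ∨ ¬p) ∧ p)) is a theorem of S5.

Invalid (countermodel exists)

Tableau for the negation ¬◇¬((¬q ∨ p) ∨ ((q ∨ ¬p) ∧ p)):
1. ¬◇¬((¬q ∨ p) ∨ ((q ∨ ¬p) ∧ p)), w0
2. (¬q ∨ p) ∨ ((q ∨ ¬p) ∧ p), w0
3. (q ∨ ¬p) ∧ p, w0
4. q ∨ ¬p, w0
5. p, w0
6. q, w0
Accessibility: w0Rw0
The negation has an open branch (countermodel exists).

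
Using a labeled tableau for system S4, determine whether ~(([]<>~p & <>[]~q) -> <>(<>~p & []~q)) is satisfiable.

1. ~(([]<>~p & <>[]~q) -> <>(<>~p & []~q)), w0
2. []<>~p & <>[]~q, w0
3. ~<>(<>~p & []~q), w0
4. []<>~p, w0
5. <>[]~q, w0
6. ~(<>~p & []~q), w0
7. <>~p, w0
8. ~[]~q, w0
9. []~q, w1
10. ~(<>~p & []~q), w1
11. <>~p, w1
12. ~q, w1
13. ~[]~q, w1
14. ~p, w2
15. ~(<>~p & []~q), w2
16. <>~p, w2
17. ~[]~q, w2
18. q, w3
19. ~(<>~p & []~q), w3
20. <>~p, w3
21. ~<>~p, w3
22. p, w3
23. ~p, w4
24. ~(<>~p & []~q), w4
25. <>~p, w4
26. ~q, w4
27. ~[]~q, w4
28. q, w5
29. ~(<>~p & []~q), w5
30. <>~p, w5
31. ~q, w5
Accessibility: w0Rw0, w0Rw1, w0Rw2, w0Rw3, w0Rw4, w0Rw5, w1Rw1, w1Rw4, w1Rw5, w2Rw2, w3Rw3, w4Rw4, w5Rw5
Branch closes: q and ~q both at w5.
All branches of the tableau close; one closing branch shown above.

Unsatisfiable (every branch closes)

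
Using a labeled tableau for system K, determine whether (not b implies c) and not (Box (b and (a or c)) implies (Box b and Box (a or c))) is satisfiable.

Unsatisfiable

1. (not b implies c) and not (Box (b and (a or c)) implies (Box b and Box (a or c))), w0
2. not b implies c, w0
3. not (Box (b and (a or c)) implies (Box b and Box (a or c))), w0
4. Box (b and (a or c)), w0
5. not (Box b and Box (a or c)), w0
6. c, w0
7. not Box (a or c), w0
8. not (a or c), w1
9. not a, w1
10. not c, w1
11. b and (a or c), w1
12. b, w1
13. a or c, w1
14. c, w1
Accessibility: w0Rw1
Branch closes: c and not c both at w1.
Every branch closes; the branch above is one of them.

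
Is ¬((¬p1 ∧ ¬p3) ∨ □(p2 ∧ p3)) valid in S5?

Not valid

Tableau for the negation (¬p1 ∧ ¬p3) ∨ □(p2 ∧ p3):
1. (¬p1 ∧ ¬p3) ∨ □(p2 ∧ p3), u
2. □(p2 ∧ p3), u   [∨-rule on 1 (branches; this branch)]
3. p2 ∧ p3, u   [□-rule on 2 via uRu]
4. p2, u   [∧-rule on 3]
5. p3, u   [∧-rule on 3]
Accessibility: uRu
The negation has an open branch (countermodel exists).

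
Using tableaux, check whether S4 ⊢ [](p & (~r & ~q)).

Tableau for the negation ~[](p & (~r & ~q)):
1. ~[](p & (~r & ~q)), w0
2. ~(p & (~r & ~q)), w1
3. ~(~r & ~q), w1
4. q, w1
Accessibility: w0Rw0, w0Rw1, w1Rw1
The negation has an open branch (countermodel exists).

Invalid (countermodel exists)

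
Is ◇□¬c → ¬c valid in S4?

Tableau for the negation ¬(◇□¬c → ¬c):
1. ¬(◇□¬c → ¬c), 0
2. ◇□¬c, 0
3. c, 0
4. □¬c, 1
5. ¬c, 1
Accessibility: 0R0, 0R1, 1R1
The negation has an open branch (countermodel exists).

Invalid (countermodel exists)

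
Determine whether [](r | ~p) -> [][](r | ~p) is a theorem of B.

No, not valid

Tableau for the negation ~([](r | ~p) -> [][](r | ~p)):
1. ~([](r | ~p) -> [][](r | ~p)), 0
2. [](r | ~p), 0
3. ~[][](r | ~p), 0
4. r | ~p, 0
5. ~p, 0
6. ~[](r | ~p), 1
7. r | ~p, 1
8. ~p, 1
9. ~(r | ~p), 2
10. ~r, 2
11. p, 2
Accessibility: 0R0, 0R1, 1R0, 1R1, 1R2, 2R1, 2R2
The negation has an open branch (countermodel exists).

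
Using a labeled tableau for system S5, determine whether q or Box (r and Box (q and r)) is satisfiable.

Yes, satisfiable

1. q or Box (r and Box (q and r)), w0
2. Box (r and Box (q and r)), w0   [or-rule on 1 (branches; this branch)]
3. r and Box (q and r), w0   [Box-rule on 2 via w0Rw0]
4. r, w0   [and-rule on 3]
5. Box (q and r), w0   [and-rule on 3]
6. q and r, w0   [Box-rule on 5 via w0Rw0]
7. q, w0   [and-rule on 6]
Accessibility: w0Rw0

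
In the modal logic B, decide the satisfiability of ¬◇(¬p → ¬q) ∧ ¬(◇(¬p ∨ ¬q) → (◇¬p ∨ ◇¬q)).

Unsatisfiable

1. ¬◇(¬p → ¬q) ∧ ¬(◇(¬p ∨ ¬q) → (◇¬p ∨ ◇¬q)), u
2. ¬◇(¬p → ¬q), u
3. ¬(◇(¬p ∨ ¬q) → (◇¬p ∨ ◇¬q)), u
4. ◇(¬p ∨ ¬q), u
5. ¬(◇¬p ∨ ◇¬q), u
6. ¬◇¬p, u
7. ¬◇¬q, u
8. ¬(¬p → ¬q), u
9. ¬p, u
10. q, u
11. p, u
Accessibility: uRu
Branch closes: p and ¬p both at u.
All branches of the tableau close; one closing branch shown above.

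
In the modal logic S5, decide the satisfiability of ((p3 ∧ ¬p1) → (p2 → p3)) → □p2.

1. ((p3 ∧ ¬p1) → (p2 → p3)) → □p2, u
2. □p2, u   [→-rule on 1 (branches; this branch)]
3. p2, u   [□-rule on 2 via uRu]
Accessibility: uRu

Yes, satisfiable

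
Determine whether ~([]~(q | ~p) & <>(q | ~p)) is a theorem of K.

Valid

Tableau for the negation []~(q | ~p) & <>(q | ~p):
1. []~(q | ~p) & <>(q | ~p), w0
2. []~(q | ~p), w0
3. <>(q | ~p), w0
4. q | ~p, w1
5. ~(q | ~p), w1
6. ~q, w1
7. p, w1
8. ~p, w1
Accessibility: w0Rw1
Branch closes: p and ~p both at w1.
Every branch of the negation's tableau closes; the branch above is one of them.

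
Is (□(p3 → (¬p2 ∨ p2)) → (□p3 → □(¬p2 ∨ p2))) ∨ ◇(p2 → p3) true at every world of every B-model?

Valid

Tableau for the negation ¬((□(p3 → (¬p2 ∨ p2)) → (□p3 → □(¬p2 ∨ p2))) ∨ ◇(p2 → p3)):
1. ¬((□(p3 → (¬p2 ∨ p2)) → (□p3 → □(¬p2 ∨ p2))) ∨ ◇(p2 → p3)), w0
2. ¬(□(p3 → (¬p2 ∨ p2)) → (□p3 → □(¬p2 ∨ p2))), w0   [¬∨-rule on 1]
3. ¬◇(p2 → p3), w0   [¬∨-rule on 1]
4. □(p3 → (¬p2 ∨ p2)), w0   [¬→-rule on 2]
5. ¬(□p3 → □(¬p2 ∨ p2)), w0   [¬→-rule on 2]
6. □p3, w0   [¬→-rule on 5]
7. ¬□(¬p2 ∨ p2), w0   [¬→-rule on 5]
8. ¬(p2 → p3), w0   [¬◇-rule on 3 via w0Rw0]
9. p2, w0   [¬→-rule on 8]
10. ¬p3, w0   [¬→-rule on 8]
11. p3 → (¬p2 ∨ p2), w0   [□-rule on 4 via w0Rw0]
12. p3, w0   [□-rule on 6 via w0Rw0]
Accessibility: w0Rw0
Branch closes: p3 and ¬p3 both at w0.
All branches of the negation close; one closing branch shown above.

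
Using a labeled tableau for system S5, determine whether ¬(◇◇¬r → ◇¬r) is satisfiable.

1. ¬(◇◇¬r → ◇¬r), w0
2. ◇◇¬r, w0
3. ¬◇¬r, w0
4. r, w0
5. ◇¬r, w1
6. r, w1
7. ¬r, w2
8. r, w2
Accessibility: w0Rw0, w0Rw1, w0Rw2, w1Rw0, w1Rw1, w1Rw2, w2Rw0, w2Rw1, w2Rw2
Branch closes: r and ¬r both at w2.
(One branch shown.) All branches close.

No, unsatisfiable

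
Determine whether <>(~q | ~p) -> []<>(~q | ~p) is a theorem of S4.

Tableau for the negation ~(<>(~q | ~p) -> []<>(~q | ~p)):
1. ~(<>(~q | ~p) -> []<>(~q | ~p)), u
2. <>(~q | ~p), u
3. ~[]<>(~q | ~p), u
4. ~q | ~p, v
5. ~p, v
6. ~<>(~q | ~p), w
7. ~(~q | ~p), w
8. q, w
9. p, w
Accessibility: uRu, uRv, uRw, vRv, wRw
The negation has an open branch (countermodel exists).

Not valid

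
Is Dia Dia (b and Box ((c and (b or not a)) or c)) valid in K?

Tableau for the negation not Dia Dia (b and Box ((c and (b or not a)) or c)):
1. not Dia Dia (b and Box ((c and (b or not a)) or c)), 0
The negation has an open branch (countermodel exists).

Not valid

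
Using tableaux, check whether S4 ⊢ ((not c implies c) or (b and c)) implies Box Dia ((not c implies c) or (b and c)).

Not valid

Tableau for the negation not (((not c implies c) or (b and c)) implies Box Dia ((not c implies c) or (b and c))):
1. not (((not c implies c) or (b and c)) implies Box Dia ((not c implies c) or (b and c))), 0
2. (not c implies c) or (b and c), 0
3. not Box Dia ((not c implies c) or (b and c)), 0
4. b and c, 0
5. b, 0
6. c, 0
7. not Dia ((not c implies c) or (b and c)), 1
8. not ((not c implies c) or (b and c)), 1
9. not (not c implies c), 1
10. not (b and c), 1
11. not c, 1
Accessibility: 0R0, 0R1, 1R1
The negation has an open branch (countermodel exists).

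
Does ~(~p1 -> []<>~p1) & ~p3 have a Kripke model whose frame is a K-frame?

1. ~(~p1 -> []<>~p1) & ~p3, 0
2. ~(~p1 -> []<>~p1), 0   [&-rule on 1]
3. ~p3, 0   [&-rule on 1]
4. ~p1, 0   [~->-rule on 2]
5. ~[]<>~p1, 0   [~->-rule on 2]
6. ~<>~p1, 1   [~[]-rule on 5: fresh world 1, 0R1]
Accessibility: 0R1

Satisfiable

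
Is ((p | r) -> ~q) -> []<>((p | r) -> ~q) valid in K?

No, not valid

Tableau for the negation ~(((p | r) -> ~q) -> []<>((p | r) -> ~q)):
1. ~(((p | r) -> ~q) -> []<>((p | r) -> ~q)), 0
2. (p | r) -> ~q, 0
3. ~[]<>((p | r) -> ~q), 0
4. ~q, 0
5. ~<>((p | r) -> ~q), 1
Accessibility: 0R1
The negation has an open branch (countermodel exists).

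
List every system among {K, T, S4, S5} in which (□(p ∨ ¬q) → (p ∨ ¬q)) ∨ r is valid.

T, S4, S5

K-tableau for the negation ¬((□(p ∨ ¬q) → (p ∨ ¬q)) ∨ r):
1. ¬((□(p ∨ ¬q) → (p ∨ ¬q)) ∨ r), 0
2. ¬(□(p ∨ ¬q) → (p ∨ ¬q)), 0
3. ¬r, 0
4. □(p ∨ ¬q), 0
5. ¬(p ∨ ¬q), 0
6. ¬p, 0
7. q, 0
Complete open branch: countermodel on a K-frame, so not valid in K.
T-tableau for the negation ¬((□(p ∨ ¬q) → (p ∨ ¬q)) ∨ r):
1. ¬((□(p ∨ ¬q) → (p ∨ ¬q)) ∨ r), 0
2. ¬(□(p ∨ ¬q) → (p ∨ ¬q)), 0
3. ¬r, 0
4. □(p ∨ ¬q), 0
5. ¬(p ∨ ¬q), 0
6. ¬p, 0
7. q, 0
8. p ∨ ¬q, 0
9. ¬q, 0
Accessibility: 0R0
Branch closes: q and ¬q both at 0.
Every branch closes (one shown): valid in T, hence also in S4, S5 (every theorem of T is a theorem of S4 and S5).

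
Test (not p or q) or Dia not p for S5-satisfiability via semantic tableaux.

1. (not p or q) or Dia not p, w0
2. Dia not p, w0   [or-rule on 1 (branches; this branch)]
3. not p, w1   [Dia-rule on 2: fresh world w1, w0Rw1]
Accessibility: w0Rw0, w0Rw1, w1Rw0, w1Rw1

Yes, satisfiable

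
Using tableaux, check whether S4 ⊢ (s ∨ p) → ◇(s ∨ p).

Tableau for the negation ¬((s ∨ p) → ◇(s ∨ p)):
1. ¬((s ∨ p) → ◇(s ∨ p)), 0
2. s ∨ p, 0
3. ¬◇(s ∨ p), 0
4. ¬(s ∨ p), 0
5. ¬s, 0
6. ¬p, 0
7. p, 0
Accessibility: 0R0
Branch closes: p and ¬p both at 0.
All branches of the negation close; one closing branch shown above.

Yes, valid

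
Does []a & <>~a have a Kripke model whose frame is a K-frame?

Unsatisfiable

1. []a & <>~a, u
2. []a, u   [&-rule on 1]
3. <>~a, u   [&-rule on 1]
4. ~a, v   [<>-rule on 3: fresh world v, uRv]
5. a, v   [[]-rule on 2 via uRv]
Accessibility: uRv
Branch closes: a and ~a both at v.
Every branch closes; the branch above is one of them.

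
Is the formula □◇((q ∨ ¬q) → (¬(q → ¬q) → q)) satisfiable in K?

Yes, satisfiable

1. □◇((q ∨ ¬q) → (¬(q → ¬q) → q)), 0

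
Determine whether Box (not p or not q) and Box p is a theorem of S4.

Tableau for the negation not (Box (not p or not q) and Box p):
1. not (Box (not p or not q) and Box p), u
2. not Box p, u   [neg-and-rule on 1 (branches; this branch)]
3. not p, v   [neg-Box-rule on 2: fresh world v, uRv]
Accessibility: uRu, uRv, vRv
The negation has an open branch (countermodel exists).

No, not valid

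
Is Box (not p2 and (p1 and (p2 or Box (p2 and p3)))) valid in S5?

Not valid

Tableau for the negation not Box (not p2 and (p1 and (p2 or Box (p2 and p3)))):
1. not Box (not p2 and (p1 and (p2 or Box (p2 and p3)))), 0
2. not (not p2 and (p1 and (p2 or Box (p2 and p3)))), 1
3. not (p1 and (p2 or Box (p2 and p3))), 1
4. not (p2 or Box (p2 and p3)), 1
5. not p2, 1
6. not Box (p2 and p3), 1
7. not (p2 and p3), 2
8. not p3, 2
Accessibility: 0R0, 0R1, 0R2, 1R0, 1R1, 1R2, 2R0, 2R1, 2R2
The negation has an open branch (countermodel exists).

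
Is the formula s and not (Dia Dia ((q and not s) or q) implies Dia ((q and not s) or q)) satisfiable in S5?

No, unsatisfiable

1. s and not (Dia Dia ((q and not s) or q) implies Dia ((q and not s) or q)), u
2. s, u
3. not (Dia Dia ((q and not s) or q) implies Dia ((q and not s) or q)), u
4. Dia Dia ((q and not s) or q), u
5. not Dia ((q and not s) or q), u
6. not ((q and not s) or q), u
7. not (q and not s), u
8. not q, u
9. Dia ((q and not s) or q), v
10. not ((q and not s) or q), v
11. not (q and not s), v
12. not q, v
13. s, v
14. (q and not s) or q, w
15. not ((q and not s) or q), w
16. not (q and not s), w
17. not q, w
18. q and not s, w
19. q, w
20. not s, w
Accessibility: uRu, uRv, uRw, vRu, vRv, vRw, wRu, wRv, wRw
Branch closes: q and not q both at w.
All branches of the tableau close; one closing branch shown above.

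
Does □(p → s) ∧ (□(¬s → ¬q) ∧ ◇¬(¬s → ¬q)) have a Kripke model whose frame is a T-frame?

1. □(p → s) ∧ (□(¬s → ¬q) ∧ ◇¬(¬s → ¬q)), 0
2. □(p → s), 0
3. □(¬s → ¬q) ∧ ◇¬(¬s → ¬q), 0
4. □(¬s → ¬q), 0
5. ◇¬(¬s → ¬q), 0
6. p → s, 0
7. ¬s → ¬q, 0
8. s, 0
9. ¬q, 0
10. ¬(¬s → ¬q), 1
11. ¬s, 1
12. q, 1
13. p → s, 1
14. ¬s → ¬q, 1
15. ¬p, 1
16. ¬q, 1
Accessibility: 0R0, 0R1, 1R1
Branch closes: q and ¬q both at 1.
(One branch shown.) All branches close.

No, unsatisfiable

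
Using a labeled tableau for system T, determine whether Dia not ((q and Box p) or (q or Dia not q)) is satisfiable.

1. Dia not ((q and Box p) or (q or Dia not q)), u
2. not ((q and Box p) or (q or Dia not q)), v
3. not (q and Box p), v
4. not (q or Dia not q), v
5. not q, v
6. not Dia not q, v
7. q, v
Accessibility: uRu, uRv, vRv
Branch closes: q and not q both at v.
All branches of the tableau close; one closing branch shown above.

Unsatisfiable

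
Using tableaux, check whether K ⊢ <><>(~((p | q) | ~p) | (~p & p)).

No, not valid

Tableau for the negation ~<><>(~((p | q) | ~p) | (~p & p)):
1. ~<><>(~((p | q) | ~p) | (~p & p)), w0
The negation has an open branch (countermodel exists).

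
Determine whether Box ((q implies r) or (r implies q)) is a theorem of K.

Valid in K

Tableau for the negation not Box ((q implies r) or (r implies q)):
1. not Box ((q implies r) or (r implies q)), w0
2. not ((q implies r) or (r implies q)), w1
3. not (q implies r), w1
4. not (r implies q), w1
5. q, w1
6. not r, w1
7. r, w1
8. not q, w1
Accessibility: w0Rw1
Branch closes: r and not r both at w1.
All branches of the negation close; one closing branch shown above.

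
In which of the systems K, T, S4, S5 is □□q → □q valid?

T, S4, S5

T-tableau for the negation ¬(□□q → □q):
1. ¬(□□q → □q), u
2. □□q, u
3. ¬□q, u
4. □q, u
5. q, u
6. ¬q, v
7. □q, v
8. q, v
Accessibility: uRu, uRv, vRv
Branch closes: q and ¬q both at v.
Every branch closes (one shown): valid in T, hence also in S4, S5 (every theorem of T is a theorem of S4 and S5).
K-tableau for the negation ¬(□□q → □q):
1. ¬(□□q → □q), u
2. □□q, u
3. ¬□q, u
4. ¬q, v
5. □q, v
Accessibility: uRv
Complete open branch: countermodel on a K-frame, so not valid in K.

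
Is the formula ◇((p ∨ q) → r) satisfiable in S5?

1. ◇((p ∨ q) → r), u
2. (p ∨ q) → r, v
3. r, v
Accessibility: uRu, uRv, vRu, vRv

Yes, satisfiable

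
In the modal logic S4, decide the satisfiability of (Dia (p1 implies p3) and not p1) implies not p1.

1. (Dia (p1 implies p3) and not p1) implies not p1, 0
2. not p1, 0
Accessibility: 0R0

Satisfiable (open branch found)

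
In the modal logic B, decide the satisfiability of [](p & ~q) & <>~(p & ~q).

No, unsatisfiable

1. [](p & ~q) & <>~(p & ~q), 0
2. [](p & ~q), 0
3. <>~(p & ~q), 0
4. p & ~q, 0
5. p, 0
6. ~q, 0
7. ~(p & ~q), 1
8. p & ~q, 1
9. p, 1
10. ~q, 1
11. q, 1
Accessibility: 0R0, 0R1, 1R0, 1R1
Branch closes: q and ~q both at 1.
(One branch shown.) All branches close.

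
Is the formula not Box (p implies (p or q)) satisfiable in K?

1. not Box (p implies (p or q)), w0
2. not (p implies (p or q)), w1
3. p, w1
4. not (p or q), w1
5. not p, w1
6. not q, w1
Accessibility: w0Rw1
Branch closes: p and not p both at w1.
All branches of the tableau close; one closing branch shown above.

No, unsatisfiable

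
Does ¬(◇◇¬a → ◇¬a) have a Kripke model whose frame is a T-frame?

Yes, satisfiable

1. ¬(◇◇¬a → ◇¬a), u
2. ◇◇¬a, u
3. ¬◇¬a, u
4. a, u
5. ◇¬a, v
6. a, v
7. ¬a, w
Accessibility: uRu, uRv, vRv, vRw, wRw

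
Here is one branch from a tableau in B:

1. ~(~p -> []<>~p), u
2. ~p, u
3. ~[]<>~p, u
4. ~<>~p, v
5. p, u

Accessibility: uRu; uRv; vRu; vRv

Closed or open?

Both p and ~p appear at u.

Closed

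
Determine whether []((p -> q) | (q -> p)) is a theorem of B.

Tableau for the negation ~[]((p -> q) | (q -> p)):
1. ~[]((p -> q) | (q -> p)), u
2. ~((p -> q) | (q -> p)), v
3. ~(p -> q), v
4. ~(q -> p), v
5. p, v
6. ~q, v
7. q, v
8. ~p, v
Accessibility: uRu, uRv, vRu, vRv
Branch closes: q and ~q both at v.
Every branch of the negation's tableau closes; the branch above is one of them.

Valid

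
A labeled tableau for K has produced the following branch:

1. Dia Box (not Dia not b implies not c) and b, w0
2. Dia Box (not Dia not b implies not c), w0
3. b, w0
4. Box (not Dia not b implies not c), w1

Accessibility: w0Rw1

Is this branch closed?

There is no literal clash: for every atom and world, at most one sign appears.

No, open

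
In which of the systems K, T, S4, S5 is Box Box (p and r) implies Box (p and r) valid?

K-tableau for the negation not (Box Box (p and r) implies Box (p and r)):
1. not (Box Box (p and r) implies Box (p and r)), u
2. Box Box (p and r), u   [neg-implies-rule on 1]
3. not Box (p and r), u   [neg-implies-rule on 1]
4. not (p and r), v   [neg-Box-rule on 3: fresh world v, uRv]
5. Box (p and r), v   [Box-rule on 2 via uRv]
6. not r, v   [neg-and-rule on 4 (branches; this branch)]
Accessibility: uRv
Complete open branch: countermodel on a K-frame, so not valid in K.
T-tableau for the negation not (Box Box (p and r) implies Box (p and r)):
1. not (Box Box (p and r) implies Box (p and r)), u
2. Box Box (p and r), u   [neg-implies-rule on 1]
3. not Box (p and r), u   [neg-implies-rule on 1]
4. Box (p and r), u   [Box-rule on 2 via uRu]
5. p and r, u   [Box-rule on 4 via uRu]
6. p, u   [and-rule on 5]
7. r, u   [and-rule on 5]
8. not (p and r), v   [neg-Box-rule on 3: fresh world v, uRv]
9. Box (p and r), v   [Box-rule on 2 via uRv]
10. p and r, v   [Box-rule on 4 via uRv]
11. p, v   [and-rule on 10]
12. r, v   [and-rule on 10]
13. not r, v   [neg-and-rule on 8 (branches; this branch)]
Accessibility: uRu, uRv, vRv
Branch closes: r and not r both at v.
Every branch closes (one shown): valid in T, hence also in S4, S5 (every theorem of T is a theorem of S4 and S5).

T, S4, S5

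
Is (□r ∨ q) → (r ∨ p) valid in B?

No, not valid

Tableau for the negation ¬((□r ∨ q) → (r ∨ p)):
1. ¬((□r ∨ q) → (r ∨ p)), w0
2. □r ∨ q, w0
3. ¬(r ∨ p), w0
4. ¬r, w0
5. ¬p, w0
6. q, w0
Accessibility: w0Rw0
The negation has an open branch (countermodel exists).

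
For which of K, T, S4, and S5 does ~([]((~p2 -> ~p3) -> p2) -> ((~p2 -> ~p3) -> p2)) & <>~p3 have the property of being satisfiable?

K-tableau for the formula:
1. ~([]((~p2 -> ~p3) -> p2) -> ((~p2 -> ~p3) -> p2)) & <>~p3, 0
2. ~([]((~p2 -> ~p3) -> p2) -> ((~p2 -> ~p3) -> p2)), 0
3. <>~p3, 0
4. []((~p2 -> ~p3) -> p2), 0
5. ~((~p2 -> ~p3) -> p2), 0
6. ~p2 -> ~p3, 0
7. ~p2, 0
8. ~p3, 0
9. ~p3, 1
10. (~p2 -> ~p3) -> p2, 1
11. p2, 1
Accessibility: 0R1
Complete open branch: satisfiable in K.
T-tableau for the formula:
1. ~([]((~p2 -> ~p3) -> p2) -> ((~p2 -> ~p3) -> p2)) & <>~p3, 0
2. ~([]((~p2 -> ~p3) -> p2) -> ((~p2 -> ~p3) -> p2)), 0
3. <>~p3, 0
4. []((~p2 -> ~p3) -> p2), 0
5. ~((~p2 -> ~p3) -> p2), 0
6. ~p2 -> ~p3, 0
7. ~p2, 0
8. (~p2 -> ~p3) -> p2, 0
9. ~p3, 0
10. ~(~p2 -> ~p3), 0
11. p3, 0
Accessibility: 0R0
Branch closes: p3 and ~p3 both at 0.
Every branch closes (one shown): unsatisfiable in T, hence also in S4, S5 (every S4/S5-frame is a T-frame).

K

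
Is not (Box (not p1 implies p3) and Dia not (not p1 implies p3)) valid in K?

Yes, valid

Tableau for the negation Box (not p1 implies p3) and Dia not (not p1 implies p3):
1. Box (not p1 implies p3) and Dia not (not p1 implies p3), u
2. Box (not p1 implies p3), u   [and-rule on 1]
3. Dia not (not p1 implies p3), u   [and-rule on 1]
4. not (not p1 implies p3), v   [Dia-rule on 3: fresh world v, uRv]
5. not p1, v   [neg-implies-rule on 4]
6. not p3, v   [neg-implies-rule on 4]
7. not p1 implies p3, v   [Box-rule on 2 via uRv]
8. p3, v   [implies-rule on 7 (branches; this branch)]
Accessibility: uRv
Branch closes: p3 and not p3 both at v.
All branches of the negation close; one closing branch shown above.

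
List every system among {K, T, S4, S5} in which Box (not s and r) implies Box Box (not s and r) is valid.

T-tableau for the negation not (Box (not s and r) implies Box Box (not s and r)):
1. not (Box (not s and r) implies Box Box (not s and r)), 0
2. Box (not s and r), 0
3. not Box Box (not s and r), 0
4. not s and r, 0
5. not s, 0
6. r, 0
7. not Box (not s and r), 1
8. not s and r, 1
9. not s, 1
10. r, 1
11. not (not s and r), 2
12. not r, 2
Accessibility: 0R0, 0R1, 1R1, 1R2, 2R2
Complete open branch: countermodel on a T-frame, so not valid in T, nor in K (the same frame is also a K-frame).
S4-tableau for the negation not (Box (not s and r) implies Box Box (not s and r)):
1. not (Box (not s and r) implies Box Box (not s and r)), 0
2. Box (not s and r), 0
3. not Box Box (not s and r), 0
4. not s and r, 0
5. not s, 0
6. r, 0
7. not Box (not s and r), 1
8. not s and r, 1
9. not s, 1
10. r, 1
11. not (not s and r), 2
12. not s and r, 2
13. not s, 2
14. r, 2
15. not r, 2
Accessibility: 0R0, 0R1, 0R2, 1R1, 1R2, 2R2
Branch closes: r and not r both at 2.
Every branch closes (one shown): valid in S4, hence also in S5 (every theorem of S4 is a theorem of S5).

S4, S5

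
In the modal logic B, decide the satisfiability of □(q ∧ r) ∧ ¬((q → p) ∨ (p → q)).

1. □(q ∧ r) ∧ ¬((q → p) ∨ (p → q)), w0
2. □(q ∧ r), w0
3. ¬((q → p) ∨ (p → q)), w0
4. ¬(q → p), w0
5. ¬(p → q), w0
6. q, w0
7. ¬p, w0
8. p, w0
9. ¬q, w0
Accessibility: w0Rw0
Branch closes: p and ¬p both at w0.
(One branch shown.) All branches close.

No, unsatisfiable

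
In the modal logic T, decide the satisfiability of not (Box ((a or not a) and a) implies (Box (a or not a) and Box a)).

1. not (Box ((a or not a) and a) implies (Box (a or not a) and Box a)), 0
2. Box ((a or not a) and a), 0
3. not (Box (a or not a) and Box a), 0
4. (a or not a) and a, 0
5. a or not a, 0
6. a, 0
7. not Box a, 0
8. not a, 1
9. (a or not a) and a, 1
10. a or not a, 1
11. a, 1
Accessibility: 0R0, 0R1, 1R1
Branch closes: a and not a both at 1.
(One branch shown.) All branches close.

Unsatisfiable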